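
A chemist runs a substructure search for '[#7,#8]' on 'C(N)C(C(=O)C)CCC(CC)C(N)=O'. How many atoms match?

4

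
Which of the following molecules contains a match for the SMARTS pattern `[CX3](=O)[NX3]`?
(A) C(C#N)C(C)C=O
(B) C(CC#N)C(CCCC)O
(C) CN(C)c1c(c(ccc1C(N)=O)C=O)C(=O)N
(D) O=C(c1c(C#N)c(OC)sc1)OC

[CX3](=O)[NX3] describes a carbonyl carbon bonded to a trivalent nitrogen (an amide).
(A) has a nitrile (-C#N) but the nitrile N is NX1 (triple-bonded), not NX3.
(B) has a nitrile (-C#N) but the nitrile N is NX1 (triple-bonded), not NX3.
(C) contains a primary amide (-C(=O)NH2), which satisfies every atom and bond constraint.
(D) has a nitrile (-C#N) but the nitrile N is NX1 (triple-bonded), not NX3.
So the answer is (C).

C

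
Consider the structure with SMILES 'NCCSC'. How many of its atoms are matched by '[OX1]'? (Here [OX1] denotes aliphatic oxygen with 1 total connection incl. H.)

Check the 5 heavy atoms by environment: 3× C (X4) → no; 1× S (X2) → no; 1× N (X3) → no.
No environment satisfies the query, so 0 matching atoms.

0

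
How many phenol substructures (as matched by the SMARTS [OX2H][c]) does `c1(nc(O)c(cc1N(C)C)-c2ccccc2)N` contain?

1

[OX2H][c] is the SMARTS for a phenol: a hydroxyl oxygen attached to an aromatic carbon.
Exactly one fragment in the molecule meets all constraints, giving 1 match.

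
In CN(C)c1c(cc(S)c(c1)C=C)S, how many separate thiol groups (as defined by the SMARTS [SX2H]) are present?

[SX2H] is the SMARTS for a thiol: an aliphatic sulfur with two connections, one being H.
The molecule carries 2 separate instances of a thiol (-SH) meeting every constraint; each maps to a distinct set of atoms, giving 2 matches.

2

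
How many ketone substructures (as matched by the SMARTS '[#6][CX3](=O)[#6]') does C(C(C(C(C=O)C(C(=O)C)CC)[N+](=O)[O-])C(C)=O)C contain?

[#6][CX3](=O)[#6] is the SMARTS for a ketone: a carbonyl carbon (no H) flanked by two carbons.
The molecule carries 2 separate instances of an acetyl/ketone group (-C(=O)CH3) meeting every constraint; each maps to a distinct set of atoms, giving 2 matches.

2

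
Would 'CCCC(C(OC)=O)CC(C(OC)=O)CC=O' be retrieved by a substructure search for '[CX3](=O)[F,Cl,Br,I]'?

The pattern [CX3](=O)[F,Cl,Br,I] describes a carbonyl carbon bonded to a halogen — an acyl halide.
The closest candidate here is a methyl-ester group (-C(=O)OCH3), but the carbonyl is bonded to -O-C, not to a halogen. No other fragment satisfies the full query, so there is no match.

No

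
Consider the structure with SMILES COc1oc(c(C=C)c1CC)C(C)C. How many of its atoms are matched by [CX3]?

The query [CX3] means: C with X3: aliphatic carbon with exactly 3 total connections.
Check the 14 heavy atoms by environment: 1× o (aromatic, X2) → no; 4× c (aromatic, X3) → no; 6× C (X4) → no; 1× O (X2) → no; 2× C (X3) → match.
That gives 2 matching atoms.

2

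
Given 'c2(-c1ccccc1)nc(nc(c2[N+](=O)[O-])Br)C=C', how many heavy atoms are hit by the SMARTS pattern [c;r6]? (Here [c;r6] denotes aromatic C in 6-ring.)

10

The query [c;r6] means: aromatic carbon that belongs to a six-membered ring.
Check the 18 heavy atoms by environment: 2× n (aromatic, in 6-ring) → no; 10× c (aromatic, in 6-ring) → match; 2× C (acyclic) → no; 1× N (charge +1, acyclic) → no; 1× O (charge -1, acyclic) → no; 1× O (acyclic) → no; 1× Br (acyclic) → no.
That gives 10 matching atoms.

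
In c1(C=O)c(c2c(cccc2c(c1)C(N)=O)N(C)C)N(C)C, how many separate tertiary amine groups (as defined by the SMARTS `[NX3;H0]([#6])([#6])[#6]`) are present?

2

[NX3;H0]([#6])([#6])[#6] is the SMARTS for a tertiary amine: a trivalent nitrogen with no H, bonded to three carbons.
The molecule carries 2 separate instances of a dimethylamino group (-N(CH3)2) meeting every constraint; each maps to a distinct set of atoms, giving 2 matches.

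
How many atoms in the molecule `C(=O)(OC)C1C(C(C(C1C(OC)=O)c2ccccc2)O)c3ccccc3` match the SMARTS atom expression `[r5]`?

5

The query [r5] means: r5 matches atoms in a five-membered ring.
Check the 26 heavy atoms by environment: 5× C (in 5-ring) → match; 12× c (aromatic, in 6-ring) → no; 4× C (acyclic) → no; 5× O (acyclic) → no.
That gives 5 matching atoms.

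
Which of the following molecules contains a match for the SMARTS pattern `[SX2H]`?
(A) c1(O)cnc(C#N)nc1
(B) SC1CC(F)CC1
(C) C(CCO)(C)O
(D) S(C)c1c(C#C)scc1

B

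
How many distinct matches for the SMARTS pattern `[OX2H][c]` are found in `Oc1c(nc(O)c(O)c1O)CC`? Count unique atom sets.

4

[OX2H][c] is the SMARTS for a phenol: a hydroxyl oxygen attached to an aromatic carbon.
The molecule carries 4 separate instances of a hydroxyl group (-OH) meeting every constraint; each maps to a distinct set of atoms, giving 4 matches.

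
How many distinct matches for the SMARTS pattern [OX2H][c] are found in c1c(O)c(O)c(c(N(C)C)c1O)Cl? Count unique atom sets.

[OX2H][c] is the SMARTS for a phenol: a hydroxyl oxygen attached to an aromatic carbon.
The molecule carries 3 separate instances of a hydroxyl group (-OH) meeting every constraint; each maps to a distinct set of atoms, giving 3 matches.

3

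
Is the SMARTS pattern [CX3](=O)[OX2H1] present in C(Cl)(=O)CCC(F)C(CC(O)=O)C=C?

Yes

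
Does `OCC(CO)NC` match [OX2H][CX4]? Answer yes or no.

Yes

The pattern [OX2H][CX4] describes a hydroxyl oxygen bound to an sp3 (X4) carbon — an aliphatic alcohol.
The molecule carries a hydroxyl group (-OH), whose atoms satisfy every constraint of the query, so the pattern matches.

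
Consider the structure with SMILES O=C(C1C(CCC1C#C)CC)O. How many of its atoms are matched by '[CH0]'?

2

Check the 12 heavy atoms by environment: 3× C (H2) → no; 4× C (H1) → no; 2× C (H0) → match; 1× O (H0) → no; 1× O (H1) → no; 1× C (H3) → no.
That gives 2 matching atoms.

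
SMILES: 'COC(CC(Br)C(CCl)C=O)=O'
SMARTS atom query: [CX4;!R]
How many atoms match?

The query [CX4;!R] means: aliphatic carbon with four total connections, not in a ring.
Check the 12 heavy atoms by environment: 5× C (X4, acyclic) → match; 2× C (X3, acyclic) → no; 2× O (X1, acyclic) → no; 1× O (X2, acyclic) → no; 1× Br (X1, acyclic) → no; 1× Cl (X1, acyclic) → no.
That gives 5 matching atoms.

5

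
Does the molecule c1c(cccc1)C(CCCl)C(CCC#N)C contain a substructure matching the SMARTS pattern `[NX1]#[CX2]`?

The pattern [NX1]#[CX2] describes a nitrogen triple-bonded to a two-connected carbon — a nitrile.
The molecule carries a nitrile (-C#N), whose atoms satisfy every constraint of the query, so the pattern matches.

Yes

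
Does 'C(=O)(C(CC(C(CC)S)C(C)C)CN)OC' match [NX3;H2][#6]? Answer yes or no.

The pattern [NX3;H2][#6] describes a trivalent nitrogen with two H attached to carbon — a primary amine.
The molecule carries a primary amino group (-NH2), whose atoms satisfy every constraint of the query, so the pattern matches.

Yes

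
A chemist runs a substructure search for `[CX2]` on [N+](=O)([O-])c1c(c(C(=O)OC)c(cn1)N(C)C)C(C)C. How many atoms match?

0

The query [CX2] means: C with X2: aliphatic carbon with exactly 2 total connections.
Check the 19 heavy atoms by environment: 1× n (aromatic, X2) → no; 5× c (aromatic, X3) → no; 6× C (X4) → no; 1× N (charge +1, X3) → no; 1× O (charge -1, X1) → no; 2× O (X1) → no; 1× N (X3) → no; 1× C (X3) → no; 1× O (X2) → no.
No environment satisfies the query, so 0 matching atoms.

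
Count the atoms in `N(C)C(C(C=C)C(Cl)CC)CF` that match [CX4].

The query [CX4] means: C with X4: aliphatic carbon with exactly 4 total connections (bonds + H).
Check the 12 heavy atoms by environment: 7× C (X4) → match; 1× Cl (X1) → no; 1× F (X1) → no; 1× N (X3) → no; 2× C (X3) → no.
That gives 7 matching atoms.

7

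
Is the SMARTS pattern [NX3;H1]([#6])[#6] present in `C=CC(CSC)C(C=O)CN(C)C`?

No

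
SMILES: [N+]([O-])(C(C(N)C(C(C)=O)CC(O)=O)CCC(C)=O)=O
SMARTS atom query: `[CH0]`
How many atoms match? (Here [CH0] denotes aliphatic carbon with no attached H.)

3

The query [CH0] means: aliphatic carbon with no attached hydrogen.
Check the 19 heavy atoms by environment: 3× C (H2) → no; 3× C (H1) → no; 1× N (charge +1, H0) → no; 1× O (charge -1, H0) → no; 4× O (H0) → no; 3× C (H0) → match; 2× C (H3) → no; 1× N (H2) → no; 1× O (H1) → no.
That gives 3 matching atoms.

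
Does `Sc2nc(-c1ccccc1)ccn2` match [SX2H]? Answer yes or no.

The pattern [SX2H] describes an aliphatic sulfur with two connections, one being H — a thiol.
The molecule carries a thiol (-SH), whose atoms satisfy every constraint of the query, so the pattern matches.

Yes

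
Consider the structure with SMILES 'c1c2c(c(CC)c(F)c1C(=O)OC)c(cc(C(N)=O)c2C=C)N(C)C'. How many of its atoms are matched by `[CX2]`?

0

The query [CX2] means: C with X2: aliphatic carbon with exactly 2 total connections.
Check the 25 heavy atoms by environment: 10× c (aromatic, X3) → no; 4× C (X3) → no; 2× O (X1) → no; 2× N (X3) → no; 1× O (X2) → no; 5× C (X4) → no; 1× F (X1) → no.
No environment satisfies the query, so 0 matching atoms.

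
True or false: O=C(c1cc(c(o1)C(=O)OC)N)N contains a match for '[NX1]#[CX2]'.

False

The pattern [NX1]#[CX2] describes a nitrogen triple-bonded to a two-connected carbon — a nitrile.
The closest candidate here is a primary amide (-C(=O)NH2), but the nitrogen is NX3, not NX1. No other fragment satisfies the full query, so there is no match.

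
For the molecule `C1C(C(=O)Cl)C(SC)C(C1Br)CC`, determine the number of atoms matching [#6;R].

5

The query [#6;R] means: carbon that is part of a ring.
Check the 13 heavy atoms by environment: 5× C (in 5-ring) → match; 1× S (acyclic) → no; 4× C (acyclic) → no; 1× O (acyclic) → no; 1× Cl (acyclic) → no; 1× Br (acyclic) → no.
That gives 5 matching atoms.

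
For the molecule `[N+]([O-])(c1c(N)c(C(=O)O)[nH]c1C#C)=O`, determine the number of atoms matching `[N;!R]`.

2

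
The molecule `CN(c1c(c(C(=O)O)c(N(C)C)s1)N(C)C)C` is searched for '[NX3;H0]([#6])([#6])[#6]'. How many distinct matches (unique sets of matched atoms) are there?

[NX3;H0]([#6])([#6])[#6] is the SMARTS for a tertiary amine: a trivalent nitrogen with no H, bonded to three carbons.
The molecule carries 3 separate instances of a dimethylamino group (-N(CH3)2) meeting every constraint; each maps to a distinct set of atoms, giving 3 matches.

3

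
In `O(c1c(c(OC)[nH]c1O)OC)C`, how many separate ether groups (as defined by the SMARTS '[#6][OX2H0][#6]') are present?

[#6][OX2H0][#6] is the SMARTS for an ether: an aliphatic oxygen bridging two carbons with no H on the oxygen.
The molecule carries 3 separate instances of a methoxy ether (-OCH3) meeting every constraint; each maps to a distinct set of atoms, giving 3 matches.

3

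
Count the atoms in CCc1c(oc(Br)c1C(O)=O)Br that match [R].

5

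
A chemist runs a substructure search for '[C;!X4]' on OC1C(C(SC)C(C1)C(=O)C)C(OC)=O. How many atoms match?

Check the 15 heavy atoms by environment: 8× C (X4) → no; 1× S (X2) → no; 2× C (X3) → match; 2× O (X1) → no; 2× O (X2) → no.
That gives 2 matching atoms.

2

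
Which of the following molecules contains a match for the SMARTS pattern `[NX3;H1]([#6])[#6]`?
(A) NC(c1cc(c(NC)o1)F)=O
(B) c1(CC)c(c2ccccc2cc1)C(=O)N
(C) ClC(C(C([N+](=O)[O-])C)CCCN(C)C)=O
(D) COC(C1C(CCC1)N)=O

A

[NX3;H1]([#6])[#6] describes a trivalent nitrogen with one H, bonded to two carbons (a secondary amine).
(A) contains an N-methylamino group (-NHCH3), which satisfies every atom and bond constraint.
(B) has a primary amide (-C(=O)NH2) but the -C(=O)NH2 nitrogen has H2, not H1.
(C) has a dimethylamino group (-N(CH3)2) but the nitrogen has H0, not H1.
(D) has a primary amino group (-NH2) but the nitrogen has H2 and only one carbon neighbour.
So the answer is (A).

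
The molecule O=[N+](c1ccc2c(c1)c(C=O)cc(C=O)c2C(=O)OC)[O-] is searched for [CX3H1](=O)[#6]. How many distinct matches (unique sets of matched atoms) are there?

2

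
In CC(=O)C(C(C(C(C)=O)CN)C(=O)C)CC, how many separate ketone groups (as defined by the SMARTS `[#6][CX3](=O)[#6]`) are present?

3

[#6][CX3](=O)[#6] is the SMARTS for a ketone: a carbonyl carbon (no H) flanked by two carbons.
The molecule carries 3 separate instances of an acetyl/ketone group (-C(=O)CH3) meeting every constraint; each maps to a distinct set of atoms, giving 3 matches.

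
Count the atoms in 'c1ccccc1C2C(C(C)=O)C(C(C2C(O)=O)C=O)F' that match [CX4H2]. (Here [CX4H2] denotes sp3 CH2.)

0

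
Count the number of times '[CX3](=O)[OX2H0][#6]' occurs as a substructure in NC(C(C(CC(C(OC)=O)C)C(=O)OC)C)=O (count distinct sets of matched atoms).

[CX3](=O)[OX2H0][#6] is the SMARTS for an ester: a carbonyl carbon bonded to an oxygen that is itself bonded to carbon (no H on that O).
The molecule carries 2 separate instances of a methyl-ester group (-C(=O)OCH3) meeting every constraint; each maps to a distinct set of atoms, giving 2 matches.

2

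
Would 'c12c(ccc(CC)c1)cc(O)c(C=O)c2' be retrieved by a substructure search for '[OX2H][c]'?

The pattern [OX2H][c] describes a hydroxyl oxygen attached to an aromatic carbon — a phenol.
The molecule carries a hydroxyl group (-OH), whose atoms satisfy every constraint of the query, so the pattern matches.

Yes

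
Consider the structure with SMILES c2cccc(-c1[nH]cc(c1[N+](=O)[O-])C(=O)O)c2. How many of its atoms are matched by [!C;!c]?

The query [!C;!c] means: neither aliphatic nor aromatic carbon — same as [!#6].
Check the 17 heavy atoms by environment: 1× n (aromatic) → match; 10× c (aromatic) → no; 1× N (charge +1) → match; 1× O (charge -1) → match; 3× O → match; 1× C → no.
Summing the matching environments: 1 + 1 + 1 + 3 = 6 matching atoms.

6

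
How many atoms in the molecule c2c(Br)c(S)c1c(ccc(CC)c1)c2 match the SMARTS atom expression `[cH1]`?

The query [cH1] means: aromatic carbon bearing exactly one hydrogen.
Check the 14 heavy atoms by environment: 5× c (aromatic, H0) → no; 5× c (aromatic, H1) → match; 1× C (H2) → no; 1× C (H3) → no; 1× S (H1) → no; 1× Br (H0) → no.
That gives 5 matching atoms.

5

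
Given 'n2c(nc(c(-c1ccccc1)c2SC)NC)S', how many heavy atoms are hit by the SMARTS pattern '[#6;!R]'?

The query [#6;!R] means: carbon not in any ring.
Check the 17 heavy atoms by environment: 2× n (aromatic, in 6-ring) → no; 10× c (aromatic, in 6-ring) → no; 1× N (acyclic) → no; 2× C (acyclic) → match; 2× S (acyclic) → no.
That gives 2 matching atoms.

2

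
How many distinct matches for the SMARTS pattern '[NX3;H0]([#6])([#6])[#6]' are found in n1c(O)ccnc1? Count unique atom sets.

0

[NX3;H0]([#6])([#6])[#6] is the SMARTS for a tertiary amine: a trivalent nitrogen with no H, bonded to three carbons.
No fragment in the molecule satisfies every constraint, giving 0 matches.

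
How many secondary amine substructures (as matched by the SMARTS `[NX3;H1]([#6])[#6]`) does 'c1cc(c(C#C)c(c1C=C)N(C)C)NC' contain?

[NX3;H1]([#6])[#6] is the SMARTS for a secondary amine: a trivalent nitrogen with one H, bonded to two carbons.
Exactly one fragment in the molecule meets all constraints, giving 1 match.

1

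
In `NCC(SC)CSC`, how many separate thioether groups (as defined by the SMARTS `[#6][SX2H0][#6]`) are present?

[#6][SX2H0][#6] is the SMARTS for a thioether: an aliphatic sulfur bridging two carbons with no H on the sulfur.
The molecule carries 2 separate instances of a methylthio ether (-SCH3) meeting every constraint; each maps to a distinct set of atoms, giving 2 matches.

2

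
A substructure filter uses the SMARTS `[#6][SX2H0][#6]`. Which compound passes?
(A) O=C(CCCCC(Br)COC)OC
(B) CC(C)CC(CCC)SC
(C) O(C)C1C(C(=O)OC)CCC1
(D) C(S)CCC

B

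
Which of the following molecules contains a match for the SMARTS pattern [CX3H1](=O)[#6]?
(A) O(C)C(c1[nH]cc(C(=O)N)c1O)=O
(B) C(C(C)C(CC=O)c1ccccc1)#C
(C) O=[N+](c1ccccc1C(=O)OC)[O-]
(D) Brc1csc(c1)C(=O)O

B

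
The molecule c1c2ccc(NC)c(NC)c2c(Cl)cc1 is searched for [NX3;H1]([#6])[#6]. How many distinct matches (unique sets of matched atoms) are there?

2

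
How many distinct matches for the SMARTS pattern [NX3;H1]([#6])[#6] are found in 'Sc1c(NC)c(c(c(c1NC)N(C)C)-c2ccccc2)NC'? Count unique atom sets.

[NX3;H1]([#6])[#6] is the SMARTS for a secondary amine: a trivalent nitrogen with one H, bonded to two carbons.
The molecule carries 3 separate instances of an N-methylamino group (-NHCH3) meeting every constraint; each maps to a distinct set of atoms, giving 3 matches.

3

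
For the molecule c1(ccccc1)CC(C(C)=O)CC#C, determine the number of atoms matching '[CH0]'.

2

Check the 14 heavy atoms by environment: 2× C (H2) → no; 2× C (H1) → no; 2× C (H0) → match; 1× c (aromatic, H0) → no; 5× c (aromatic, H1) → no; 1× O (H0) → no; 1× C (H3) → no.
That gives 2 matching atoms.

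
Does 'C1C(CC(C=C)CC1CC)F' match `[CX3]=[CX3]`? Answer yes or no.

Yes

The pattern [CX3]=[CX3] describes a non-aromatic C=C double bond between two sp2 carbons — an alkene.
The molecule carries a vinyl group (-CH=CH2), whose atoms satisfy every constraint of the query, so the pattern matches.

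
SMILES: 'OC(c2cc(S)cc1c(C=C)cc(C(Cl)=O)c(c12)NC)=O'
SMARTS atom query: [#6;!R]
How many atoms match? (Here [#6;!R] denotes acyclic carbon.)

5

Check the 21 heavy atoms by environment: 10× c (aromatic, in 6-ring) → no; 5× C (acyclic) → match; 3× O (acyclic) → no; 1× Cl (acyclic) → no; 1× N (acyclic) → no; 1× S (acyclic) → no.
That gives 5 matching atoms.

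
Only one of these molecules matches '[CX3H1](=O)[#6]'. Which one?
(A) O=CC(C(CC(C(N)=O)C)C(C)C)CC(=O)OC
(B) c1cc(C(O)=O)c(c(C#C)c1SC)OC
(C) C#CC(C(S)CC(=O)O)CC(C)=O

A

[CX3H1](=O)[#6] describes an sp2 carbon with one H, double-bonded to O and single-bonded to carbon (an aldehyde).
(A) contains an aldehyde (-CHO), which satisfies every atom and bond constraint.
(B) has a carboxylic acid group (-C(=O)OH) but the carbonyl carbon has H0 and is bonded to O, not H1.
(C) has a carboxylic acid group (-C(=O)OH) but the carbonyl carbon has H0 and is bonded to O, not H1.
So the answer is (A).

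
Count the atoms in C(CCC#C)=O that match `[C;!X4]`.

3

The query [C;!X4] means: aliphatic carbon that does not have four total connections.
Check the 6 heavy atoms by environment: 2× C (X4) → no; 2× C (X2) → match; 1× C (X3) → match; 1× O (X1) → no.
Summing the matching environments: 2 + 1 = 3 matching atoms.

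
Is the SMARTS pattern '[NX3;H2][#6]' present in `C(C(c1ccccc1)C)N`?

The pattern [NX3;H2][#6] describes a trivalent nitrogen with two H attached to carbon — a primary amine.
The molecule carries a primary amino group (-NH2), whose atoms satisfy every constraint of the query, so the pattern matches.

Yes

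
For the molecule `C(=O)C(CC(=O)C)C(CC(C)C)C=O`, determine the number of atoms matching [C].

11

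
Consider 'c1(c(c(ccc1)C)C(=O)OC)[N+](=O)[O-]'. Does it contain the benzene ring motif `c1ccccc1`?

Yes

The pattern c1ccccc1 describes six aromatic carbons in a ring — a benzene ring.
The required atom environment is present in the molecule, so the pattern matches.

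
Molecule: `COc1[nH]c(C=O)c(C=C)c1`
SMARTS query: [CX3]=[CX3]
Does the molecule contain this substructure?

Yes

The pattern [CX3]=[CX3] describes a non-aromatic C=C double bond between two sp2 carbons — an alkene.
The molecule carries a vinyl group (-CH=CH2), whose atoms satisfy every constraint of the query, so the pattern matches.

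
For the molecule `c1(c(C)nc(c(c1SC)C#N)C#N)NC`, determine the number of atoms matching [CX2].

Check the 15 heavy atoms by environment: 1× n (aromatic, X2) → no; 5× c (aromatic, X3) → no; 3× C (X4) → no; 1× S (X2) → no; 2× C (X2) → match; 2× N (X1) → no; 1× N (X3) → no.
That gives 2 matching atoms.

2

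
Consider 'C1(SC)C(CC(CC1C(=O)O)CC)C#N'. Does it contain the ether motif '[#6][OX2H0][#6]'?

The pattern [#6][OX2H0][#6] describes an aliphatic oxygen bridging two carbons with no H on the oxygen — an ether.
The closest candidate here is a carboxylic acid group (-C(=O)OH), but the -OH oxygen has H1; the =O is OX1, not OX2. No other fragment satisfies the full query, so there is no match.

No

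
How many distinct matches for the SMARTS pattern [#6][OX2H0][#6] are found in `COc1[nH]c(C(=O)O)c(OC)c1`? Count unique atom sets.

[#6][OX2H0][#6] is the SMARTS for an ether: an aliphatic oxygen bridging two carbons with no H on the oxygen.
The molecule carries 2 separate instances of a methoxy ether (-OCH3) meeting every constraint; each maps to a distinct set of atoms, giving 2 matches.

2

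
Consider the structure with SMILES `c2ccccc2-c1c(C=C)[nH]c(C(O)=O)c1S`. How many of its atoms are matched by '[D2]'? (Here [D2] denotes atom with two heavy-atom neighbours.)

The query [D2] means: atom with exactly two heavy-atom neighbours.
Check the 17 heavy atoms by environment: 1× n (aromatic, D2) → match; 5× c (aromatic, D3) → no; 1× C (D3) → no; 2× O (D1) → no; 5× c (aromatic, D2) → match; 1× C (D2) → match; 1× C (D1) → no; 1× S (D1) → no.
Summing the matching environments: 1 + 5 + 1 = 7 matching atoms.

7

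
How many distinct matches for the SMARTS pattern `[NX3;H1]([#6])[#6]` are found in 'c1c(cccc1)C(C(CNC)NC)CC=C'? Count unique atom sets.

2

[NX3;H1]([#6])[#6] is the SMARTS for a secondary amine: a trivalent nitrogen with one H, bonded to two carbons.
The molecule carries 2 separate instances of an N-methylamino group (-NHCH3) meeting every constraint; each maps to a distinct set of atoms, giving 2 matches.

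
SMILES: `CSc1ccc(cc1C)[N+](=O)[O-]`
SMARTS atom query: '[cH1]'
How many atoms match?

3

The query [cH1] means: aromatic carbon bearing exactly one hydrogen.
Check the 12 heavy atoms by environment: 3× c (aromatic, H1) → match; 3× c (aromatic, H0) → no; 2× C (H3) → no; 1× S (H0) → no; 1× N (charge +1, H0) → no; 1× O (charge -1, H0) → no; 1× O (H0) → no.
That gives 3 matching atoms.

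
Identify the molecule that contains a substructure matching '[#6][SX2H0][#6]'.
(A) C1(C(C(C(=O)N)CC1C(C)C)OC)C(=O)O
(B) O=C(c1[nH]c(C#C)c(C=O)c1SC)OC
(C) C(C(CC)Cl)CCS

B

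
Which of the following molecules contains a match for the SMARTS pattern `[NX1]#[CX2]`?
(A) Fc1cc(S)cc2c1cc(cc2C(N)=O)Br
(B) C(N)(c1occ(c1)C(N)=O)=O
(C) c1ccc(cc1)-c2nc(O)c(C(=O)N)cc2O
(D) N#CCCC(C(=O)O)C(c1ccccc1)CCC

[NX1]#[CX2] describes a nitrogen triple-bonded to a two-connected carbon (a nitrile).
(A) has a primary amide (-C(=O)NH2) but the nitrogen is NX3, not NX1.
(B) has a primary amide (-C(=O)NH2) but the nitrogen is NX3, not NX1.
(C) has a primary amide (-C(=O)NH2) but the nitrogen is NX3, not NX1.
(D) contains a nitrile (-C#N), which satisfies every atom and bond constraint.
So the answer is (D).

D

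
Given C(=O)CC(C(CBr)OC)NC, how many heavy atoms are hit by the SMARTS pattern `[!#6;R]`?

0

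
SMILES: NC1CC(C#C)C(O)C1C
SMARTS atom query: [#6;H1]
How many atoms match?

5

The query [#6;H1] means: any carbon bearing exactly one hydrogen.
Check the 10 heavy atoms by environment: 5× C (H1) → match; 1× C (H2) → no; 1× C (H3) → no; 1× C (H0) → no; 1× O (H1) → no; 1× N (H2) → no.
That gives 5 matching atoms.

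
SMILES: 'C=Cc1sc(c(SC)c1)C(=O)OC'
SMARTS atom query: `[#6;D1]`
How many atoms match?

Check the 13 heavy atoms by environment: 1× s (aromatic, D2) → no; 3× c (aromatic, D3) → no; 1× c (aromatic, D2) → no; 1× C (D3) → no; 1× O (D1) → no; 1× O (D2) → no; 3× C (D1) → match; 1× C (D2) → no; 1× S (D2) → no.
That gives 3 matching atoms.

3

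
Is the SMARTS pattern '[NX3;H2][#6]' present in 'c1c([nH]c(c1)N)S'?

Yes

The pattern [NX3;H2][#6] describes a trivalent nitrogen with two H attached to carbon — a primary amine.
The molecule carries a primary amino group (-NH2), whose atoms satisfy every constraint of the query, so the pattern matches.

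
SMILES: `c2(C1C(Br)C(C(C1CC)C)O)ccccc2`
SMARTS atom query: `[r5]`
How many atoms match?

5

The query [r5] means: r5 matches atoms in a five-membered ring.
Check the 16 heavy atoms by environment: 5× C (in 5-ring) → match; 1× O (acyclic) → no; 6× c (aromatic, in 6-ring) → no; 3× C (acyclic) → no; 1× Br (acyclic) → no.
That gives 5 matching atoms.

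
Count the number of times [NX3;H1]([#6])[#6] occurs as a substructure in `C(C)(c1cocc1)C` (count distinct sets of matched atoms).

[NX3;H1]([#6])[#6] is the SMARTS for a secondary amine: a trivalent nitrogen with one H, bonded to two carbons.
No fragment in the molecule satisfies every constraint, giving 0 matches.

0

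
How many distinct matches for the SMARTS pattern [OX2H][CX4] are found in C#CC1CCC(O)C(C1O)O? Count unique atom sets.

3

[OX2H][CX4] is the SMARTS for an aliphatic alcohol: a hydroxyl oxygen bound to an sp3 (X4) carbon.
The molecule carries 3 separate instances of a hydroxyl group (-OH) meeting every constraint; each maps to a distinct set of atoms, giving 3 matches.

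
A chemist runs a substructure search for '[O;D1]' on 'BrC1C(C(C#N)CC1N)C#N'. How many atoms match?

0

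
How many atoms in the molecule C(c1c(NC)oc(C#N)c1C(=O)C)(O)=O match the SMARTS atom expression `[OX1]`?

2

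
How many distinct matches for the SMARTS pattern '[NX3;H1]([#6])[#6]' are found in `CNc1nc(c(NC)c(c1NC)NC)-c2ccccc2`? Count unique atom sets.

4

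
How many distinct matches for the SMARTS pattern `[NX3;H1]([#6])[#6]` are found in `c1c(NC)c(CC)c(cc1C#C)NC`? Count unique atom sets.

2

[NX3;H1]([#6])[#6] is the SMARTS for a secondary amine: a trivalent nitrogen with one H, bonded to two carbons.
The molecule carries 2 separate instances of an N-methylamino group (-NHCH3) meeting every constraint; each maps to a distinct set of atoms, giving 2 matches.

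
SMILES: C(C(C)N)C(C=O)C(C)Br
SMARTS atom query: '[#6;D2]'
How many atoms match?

2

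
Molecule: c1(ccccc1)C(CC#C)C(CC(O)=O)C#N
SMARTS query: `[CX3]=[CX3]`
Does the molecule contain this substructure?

No

The pattern [CX3]=[CX3] describes a non-aromatic C=C double bond between two sp2 carbons — an alkene.
The closest candidate here is an ethynyl group (-C#CH), but the C-C bond is a triple bond, not a double bond. No other fragment satisfies the full query, so there is no match.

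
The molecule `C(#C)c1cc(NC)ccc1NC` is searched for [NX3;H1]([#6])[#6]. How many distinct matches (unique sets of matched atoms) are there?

[NX3;H1]([#6])[#6] is the SMARTS for a secondary amine: a trivalent nitrogen with one H, bonded to two carbons.
The molecule carries 2 separate instances of an N-methylamino group (-NHCH3) meeting every constraint; each maps to a distinct set of atoms, giving 2 matches.

2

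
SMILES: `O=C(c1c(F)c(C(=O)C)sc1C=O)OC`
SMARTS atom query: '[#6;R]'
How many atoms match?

The query [#6;R] means: carbon that is part of a ring.
Check the 15 heavy atoms by environment: 1× s (aromatic, in 5-ring) → no; 4× c (aromatic, in 5-ring) → match; 1× F (acyclic) → no; 5× C (acyclic) → no; 4× O (acyclic) → no.
That gives 4 matching atoms.

4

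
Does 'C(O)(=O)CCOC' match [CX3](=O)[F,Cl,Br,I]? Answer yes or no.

No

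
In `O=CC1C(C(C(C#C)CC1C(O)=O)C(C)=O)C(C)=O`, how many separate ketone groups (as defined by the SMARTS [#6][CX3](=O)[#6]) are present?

2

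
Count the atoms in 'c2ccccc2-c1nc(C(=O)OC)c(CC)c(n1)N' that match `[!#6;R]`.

2

The query [!#6;R] means: non-carbon atom that is part of a ring.
Check the 19 heavy atoms by environment: 2× n (aromatic, in 6-ring) → match; 10× c (aromatic, in 6-ring) → no; 4× C (acyclic) → no; 2× O (acyclic) → no; 1× N (acyclic) → no.
That gives 2 matching atoms.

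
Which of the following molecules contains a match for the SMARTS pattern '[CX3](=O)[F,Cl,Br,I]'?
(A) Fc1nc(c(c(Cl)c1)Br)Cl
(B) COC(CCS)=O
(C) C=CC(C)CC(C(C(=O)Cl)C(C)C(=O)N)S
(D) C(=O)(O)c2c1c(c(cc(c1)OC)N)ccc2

[CX3](=O)[F,Cl,Br,I] describes a carbonyl carbon bonded to a halogen (an acyl halide).
(A) has a chloro substituent but the Cl is not on a carbonyl carbon.
(B) has a methyl-ester group (-C(=O)OCH3) but the carbonyl is bonded to -O-C, not to a halogen.
(C) contains an acyl chloride (-C(=O)Cl), which satisfies every atom and bond constraint.
(D) has a carboxylic acid group (-C(=O)OH) but the carbonyl is bonded to -OH, not to a halogen.
So the answer is (C).

C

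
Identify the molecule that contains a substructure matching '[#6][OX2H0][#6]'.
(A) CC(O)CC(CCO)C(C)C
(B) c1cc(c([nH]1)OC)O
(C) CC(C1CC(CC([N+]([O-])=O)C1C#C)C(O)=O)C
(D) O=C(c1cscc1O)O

[#6][OX2H0][#6] describes an aliphatic oxygen bridging two carbons with no H on the oxygen (an ether).
(A) has a hydroxyl group (-OH) but the oxygen has H1, not H0 bridging two carbons.
(B) contains a methoxy ether (-OCH3), which satisfies every atom and bond constraint.
(C) has a carboxylic acid group (-C(=O)OH) but the -OH oxygen has H1; the =O is OX1, not OX2.
(D) has a carboxylic acid group (-C(=O)OH) but the -OH oxygen has H1; the =O is OX1, not OX2.
So the answer is (B).

B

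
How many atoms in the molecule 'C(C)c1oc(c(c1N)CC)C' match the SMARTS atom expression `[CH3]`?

3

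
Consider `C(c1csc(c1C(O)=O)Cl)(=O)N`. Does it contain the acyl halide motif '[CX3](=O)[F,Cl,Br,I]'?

No

The pattern [CX3](=O)[F,Cl,Br,I] describes a carbonyl carbon bonded to a halogen — an acyl halide.
The closest candidate here is a carboxylic acid group (-C(=O)OH), but the carbonyl is bonded to -OH, not to a halogen. No other fragment satisfies the full query, so there is no match.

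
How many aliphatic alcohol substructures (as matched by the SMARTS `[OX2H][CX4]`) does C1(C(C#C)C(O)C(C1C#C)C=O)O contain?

[OX2H][CX4] is the SMARTS for an aliphatic alcohol: a hydroxyl oxygen bound to an sp3 (X4) carbon.
The molecule carries 2 separate instances of a hydroxyl group (-OH) meeting every constraint; each maps to a distinct set of atoms, giving 2 matches.

2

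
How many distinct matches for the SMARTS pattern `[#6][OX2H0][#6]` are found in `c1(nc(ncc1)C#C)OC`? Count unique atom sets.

1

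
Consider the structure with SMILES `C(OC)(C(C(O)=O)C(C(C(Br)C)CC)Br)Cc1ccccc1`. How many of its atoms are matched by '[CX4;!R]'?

10

The query [CX4;!R] means: aliphatic carbon with four total connections, not in a ring.
Check the 22 heavy atoms by environment: 10× C (X4, acyclic) → match; 2× Br (X1, acyclic) → no; 1× C (X3, acyclic) → no; 1× O (X1, acyclic) → no; 2× O (X2, acyclic) → no; 6× c (aromatic, X3, in 6-ring) → no.
That gives 10 matching atoms.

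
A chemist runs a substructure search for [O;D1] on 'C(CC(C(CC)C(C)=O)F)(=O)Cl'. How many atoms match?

The query [O;D1] means: aliphatic oxygen bonded to exactly one heavy atom.
Check the 12 heavy atoms by environment: 2× C (D2) → no; 4× C (D3) → no; 1× F (D1) → no; 2× O (D1) → match; 1× Cl (D1) → no; 2× C (D1) → no.
That gives 2 matching atoms.

2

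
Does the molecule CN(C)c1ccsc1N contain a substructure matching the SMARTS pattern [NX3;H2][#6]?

The pattern [NX3;H2][#6] describes a trivalent nitrogen with two H attached to carbon — a primary amine.
The molecule carries a primary amino group (-NH2), whose atoms satisfy every constraint of the query, so the pattern matches.

Yes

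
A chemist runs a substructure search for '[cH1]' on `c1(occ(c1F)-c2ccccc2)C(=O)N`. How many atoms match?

6

The query [cH1] means: aromatic carbon bearing exactly one hydrogen.
Check the 15 heavy atoms by environment: 1× o (aromatic, H0) → no; 6× c (aromatic, H1) → match; 4× c (aromatic, H0) → no; 1× F (H0) → no; 1× C (H0) → no; 1× O (H0) → no; 1× N (H2) → no.
That gives 6 matching atoms.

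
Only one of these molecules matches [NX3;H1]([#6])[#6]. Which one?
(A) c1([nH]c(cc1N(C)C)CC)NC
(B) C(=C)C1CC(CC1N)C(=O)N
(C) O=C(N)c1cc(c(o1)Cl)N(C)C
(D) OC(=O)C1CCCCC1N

[NX3;H1]([#6])[#6] describes a trivalent nitrogen with one H, bonded to two carbons (a secondary amine).
(A) contains an N-methylamino group (-NHCH3), which satisfies every atom and bond constraint.
(B) has a primary amino group (-NH2) but the nitrogen has H2 and only one carbon neighbour.
(C) has a dimethylamino group (-N(CH3)2) but the nitrogen has H0, not H1.
(D) has a primary amino group (-NH2) but the nitrogen has H2 and only one carbon neighbour.
So the answer is (A).

A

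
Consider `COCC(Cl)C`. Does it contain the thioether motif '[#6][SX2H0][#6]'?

The pattern [#6][SX2H0][#6] describes an aliphatic sulfur bridging two carbons with no H on the sulfur — a thioether.
The closest candidate here is a methoxy ether (-OCH3), but the bridging atom is O, not S. No other fragment satisfies the full query, so there is no match.

No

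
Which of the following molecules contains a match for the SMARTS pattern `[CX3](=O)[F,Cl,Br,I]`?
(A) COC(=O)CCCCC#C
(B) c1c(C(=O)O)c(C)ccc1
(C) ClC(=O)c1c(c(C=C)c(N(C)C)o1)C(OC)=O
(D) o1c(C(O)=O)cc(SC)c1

C

[CX3](=O)[F,Cl,Br,I] describes a carbonyl carbon bonded to a halogen (an acyl halide).
(A) has a methyl-ester group (-C(=O)OCH3) but the carbonyl is bonded to -O-C, not to a halogen.
(B) has a carboxylic acid group (-C(=O)OH) but the carbonyl is bonded to -OH, not to a halogen.
(C) contains an acyl chloride (-C(=O)Cl), which satisfies every atom and bond constraint.
(D) has a carboxylic acid group (-C(=O)OH) but the carbonyl is bonded to -OH, not to a halogen.
So the answer is (C).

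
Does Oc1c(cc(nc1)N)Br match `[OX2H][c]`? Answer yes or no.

The pattern [OX2H][c] describes a hydroxyl oxygen attached to an aromatic carbon — a phenol.
The molecule carries a hydroxyl group (-OH), whose atoms satisfy every constraint of the query, so the pattern matches.

Yes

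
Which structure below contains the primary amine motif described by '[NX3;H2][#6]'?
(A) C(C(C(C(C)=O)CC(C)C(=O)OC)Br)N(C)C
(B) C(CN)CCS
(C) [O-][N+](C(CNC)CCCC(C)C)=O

B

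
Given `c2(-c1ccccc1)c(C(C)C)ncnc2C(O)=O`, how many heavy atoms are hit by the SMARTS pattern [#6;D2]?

6

Check the 18 heavy atoms by environment: 2× n (aromatic, D2) → no; 6× c (aromatic, D2) → match; 4× c (aromatic, D3) → no; 2× C (D3) → no; 2× O (D1) → no; 2× C (D1) → no.
That gives 6 matching atoms.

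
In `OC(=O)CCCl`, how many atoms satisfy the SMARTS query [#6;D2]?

Check the 6 heavy atoms by environment: 2× C (D2) → match; 1× C (D3) → no; 2× O (D1) → no; 1× Cl (D1) → no.
That gives 2 matching atoms.

2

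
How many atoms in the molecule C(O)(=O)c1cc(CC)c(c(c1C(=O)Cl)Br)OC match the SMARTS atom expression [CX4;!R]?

The query [CX4;!R] means: aliphatic carbon with four total connections, not in a ring.
Check the 17 heavy atoms by environment: 6× c (aromatic, X3, in 6-ring) → no; 2× C (X3, acyclic) → no; 2× O (X1, acyclic) → no; 1× Cl (X1, acyclic) → no; 1× Br (X1, acyclic) → no; 2× O (X2, acyclic) → no; 3× C (X4, acyclic) → match.
That gives 3 matching atoms.

3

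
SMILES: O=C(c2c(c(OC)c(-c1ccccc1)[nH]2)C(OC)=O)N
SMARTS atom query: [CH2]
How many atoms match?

0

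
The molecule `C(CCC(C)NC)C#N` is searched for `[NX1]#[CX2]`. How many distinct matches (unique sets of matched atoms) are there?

[NX1]#[CX2] is the SMARTS for a nitrile: a nitrogen triple-bonded to a two-connected carbon.
Exactly one fragment in the molecule meets all constraints, giving 1 match.

1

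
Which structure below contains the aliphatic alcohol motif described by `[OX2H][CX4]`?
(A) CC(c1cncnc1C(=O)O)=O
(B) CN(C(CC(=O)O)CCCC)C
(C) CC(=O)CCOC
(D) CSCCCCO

D

[OX2H][CX4] describes a hydroxyl oxygen bound to an sp3 (X4) carbon (an aliphatic alcohol).
(A) has a carboxylic acid group (-C(=O)OH) but the -OH is on a CX3 carbonyl carbon, not a CX4 carbon.
(B) has a carboxylic acid group (-C(=O)OH) but the -OH is on a CX3 carbonyl carbon, not a CX4 carbon.
(C) has a methoxy ether (-OCH3) but the oxygen has H0 (ether), not H1.
(D) contains a hydroxyl group (-OH), which satisfies every atom and bond constraint.
So the answer is (D).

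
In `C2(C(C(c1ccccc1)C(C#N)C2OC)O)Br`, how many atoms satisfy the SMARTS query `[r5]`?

The query [r5] means: r5 matches atoms in a five-membered ring.
Check the 17 heavy atoms by environment: 5× C (in 5-ring) → match; 2× C (acyclic) → no; 1× N (acyclic) → no; 1× Br (acyclic) → no; 2× O (acyclic) → no; 6× c (aromatic, in 6-ring) → no.
That gives 5 matching atoms.

5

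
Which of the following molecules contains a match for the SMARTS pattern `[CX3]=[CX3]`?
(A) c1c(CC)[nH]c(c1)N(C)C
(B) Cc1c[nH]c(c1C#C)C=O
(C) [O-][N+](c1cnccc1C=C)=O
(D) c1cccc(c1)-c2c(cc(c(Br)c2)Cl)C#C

C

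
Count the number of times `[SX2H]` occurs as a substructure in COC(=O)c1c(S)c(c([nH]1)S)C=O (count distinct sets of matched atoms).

2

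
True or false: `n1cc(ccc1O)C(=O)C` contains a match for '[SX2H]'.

The pattern [SX2H] describes an aliphatic sulfur with two connections, one being H — a thiol.
The closest candidate here is a hydroxyl group (-OH), but it is an -OH, not an -SH. No other fragment satisfies the full query, so there is no match.

False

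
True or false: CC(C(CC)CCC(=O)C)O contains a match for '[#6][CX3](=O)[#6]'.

The pattern [#6][CX3](=O)[#6] describes a carbonyl carbon (no H) flanked by two carbons — a ketone.
The molecule carries an acetyl/ketone group (-C(=O)CH3), whose atoms satisfy every constraint of the query, so the pattern matches.

True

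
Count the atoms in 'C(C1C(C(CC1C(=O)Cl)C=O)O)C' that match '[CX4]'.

The query [CX4] means: C with X4: aliphatic carbon with exactly 4 total connections (bonds + H).
Check the 13 heavy atoms by environment: 7× C (X4) → match; 2× C (X3) → no; 2× O (X1) → no; 1× O (X2) → no; 1× Cl (X1) → no.
That gives 7 matching atoms.

7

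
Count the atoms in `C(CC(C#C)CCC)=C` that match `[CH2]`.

4

The query [CH2] means: aliphatic carbon with exactly two hydrogens.
Check the 9 heavy atoms by environment: 4× C (H2) → match; 3× C (H1) → no; 1× C (H3) → no; 1× C (H0) → no.
That gives 4 matching atoms.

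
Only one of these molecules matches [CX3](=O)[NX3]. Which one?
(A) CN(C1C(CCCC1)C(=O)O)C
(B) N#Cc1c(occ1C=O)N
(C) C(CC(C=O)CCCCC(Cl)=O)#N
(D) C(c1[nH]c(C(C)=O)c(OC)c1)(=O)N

[CX3](=O)[NX3] describes a carbonyl carbon bonded to a trivalent nitrogen (an amide).
(A) has a carboxylic acid group (-C(=O)OH) but the carbonyl is bonded to O, not to an NX3 nitrogen.
(B) has a nitrile (-C#N) but the nitrile N is NX1 (triple-bonded), not NX3.
(C) has a nitrile (-C#N) but the nitrile N is NX1 (triple-bonded), not NX3.
(D) contains a primary amide (-C(=O)NH2), which satisfies every atom and bond constraint.
So the answer is (D).

D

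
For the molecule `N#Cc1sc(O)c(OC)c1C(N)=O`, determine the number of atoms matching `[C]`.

Check the 13 heavy atoms by environment: 1× s (aromatic) → no; 4× c (aromatic) → no; 3× O → no; 3× C → match; 2× N → no.
That gives 3 matching atoms.

3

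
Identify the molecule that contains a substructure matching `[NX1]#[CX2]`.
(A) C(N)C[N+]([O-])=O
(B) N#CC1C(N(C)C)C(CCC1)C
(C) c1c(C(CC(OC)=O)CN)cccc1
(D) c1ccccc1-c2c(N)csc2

B

[NX1]#[CX2] describes a nitrogen triple-bonded to a two-connected carbon (a nitrile).
(A) has a primary amino group (-NH2) but the nitrogen is NX3 (three connections), not NX1 triple-bonded.
(B) contains a nitrile (-C#N), which satisfies every atom and bond constraint.
(C) has a primary amino group (-NH2) but the nitrogen is NX3 (three connections), not NX1 triple-bonded.
(D) has a primary amino group (-NH2) but the nitrogen is NX3 (three connections), not NX1 triple-bonded.
So the answer is (B).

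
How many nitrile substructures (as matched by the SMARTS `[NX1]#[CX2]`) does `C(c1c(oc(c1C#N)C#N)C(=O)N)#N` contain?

[NX1]#[CX2] is the SMARTS for a nitrile: a nitrogen triple-bonded to a two-connected carbon.
The molecule carries 3 separate instances of a nitrile (-C#N) meeting every constraint; each maps to a distinct set of atoms, giving 3 matches.

3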